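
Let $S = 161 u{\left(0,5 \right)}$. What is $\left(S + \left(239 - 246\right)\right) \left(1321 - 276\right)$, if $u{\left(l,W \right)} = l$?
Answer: $-7315$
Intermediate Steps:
$S = 0$ ($S = 161 \cdot 0 = 0$)
$\left(S + \left(239 - 246\right)\right) \left(1321 - 276\right) = \left(0 + \left(239 - 246\right)\right) \left(1321 - 276\right) = \left(0 - 7\right) \left(1321 - 276\right) = \left(-7\right) 1045 = -7315$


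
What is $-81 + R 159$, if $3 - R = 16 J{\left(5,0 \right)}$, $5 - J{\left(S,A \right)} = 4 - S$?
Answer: $-14868$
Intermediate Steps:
$J{\left(S,A \right)} = 1 + S$ ($J{\left(S,A \right)} = 5 - \left(4 - S\right) = 5 + \left(-4 + S\right) = 1 + S$)
$R = -93$ ($R = 3 - 16 \left(1 + 5\right) = 3 - 16 \cdot 6 = 3 - 96 = -93$)
$-81 + R 159 = -81 - 14787 = -14868$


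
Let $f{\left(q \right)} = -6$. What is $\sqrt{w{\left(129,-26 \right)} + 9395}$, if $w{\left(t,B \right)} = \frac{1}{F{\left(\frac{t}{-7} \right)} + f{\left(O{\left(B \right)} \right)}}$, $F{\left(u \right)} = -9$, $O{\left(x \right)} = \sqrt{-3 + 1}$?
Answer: $\frac{14 \sqrt{10785}}{15} \approx 96.927$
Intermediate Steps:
$O{\left(x \right)} = i \sqrt{2}$ ($O{\left(x \right)} = \sqrt{-2} = i \sqrt{2}$)
$w{\left(t,B \right)} = - \frac{1}{15}$ ($w{\left(t,B \right)} = \frac{1}{-9 - 6} = \frac{1}{-15} = - \frac{1}{15}$)
$\sqrt{w{\left(129,-26 \right)} + 9395} = \sqrt{- \frac{1}{15} + 9395} = \sqrt{\frac{140924}{15}} = \frac{14 \sqrt{10785}}{15}$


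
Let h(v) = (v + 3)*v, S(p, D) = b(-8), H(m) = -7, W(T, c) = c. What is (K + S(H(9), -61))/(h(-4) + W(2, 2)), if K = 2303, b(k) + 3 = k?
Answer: 382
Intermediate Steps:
b(k) = -3 + k
S(p, D) = -11 (S(p, D) = -3 - 8 = -11)
h(v) = v*(3 + v) (h(v) = (3 + v)*v = v*(3 + v))
(K + S(H(9), -61))/(h(-4) + W(2, 2)) = (2303 - 11)/(-4*(3 - 4) + 2) = 2292/(-4*(-1) + 2) = 2292/(4 + 2) = 2292/6 = 2292*(⅙) = 382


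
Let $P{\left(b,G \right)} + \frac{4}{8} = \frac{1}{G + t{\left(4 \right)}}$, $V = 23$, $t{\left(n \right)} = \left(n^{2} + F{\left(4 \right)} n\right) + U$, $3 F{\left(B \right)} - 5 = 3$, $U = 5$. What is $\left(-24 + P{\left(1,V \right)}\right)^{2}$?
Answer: $\frac{16120225}{26896} \approx 599.35$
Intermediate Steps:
$F{\left(B \right)} = \frac{8}{3}$ ($F{\left(B \right)} = \frac{5}{3} + \frac{1}{3} \cdot 3 = \frac{5}{3} + 1 = \frac{8}{3}$)
$t{\left(n \right)} = 5 + n^{2} + \frac{8 n}{3}$ ($t{\left(n \right)} = \left(n^{2} + \frac{8 n}{3}\right) + 5 = 5 + n^{2} + \frac{8 n}{3}$)
$P{\left(b,G \right)} = - \frac{1}{2} + \frac{1}{\frac{95}{3} + G}$ ($P{\left(b,G \right)} = - \frac{1}{2} + \frac{1}{G + \left(5 + 4^{2} + \frac{8}{3} \cdot 4\right)} = - \frac{1}{2} + \frac{1}{G + \left(5 + 16 + \frac{32}{3}\right)} = - \frac{1}{2} + \frac{1}{G + \frac{95}{3}} = - \frac{1}{2} + \frac{1}{\frac{95}{3} + G}$)
$\left(-24 + P{\left(1,V \right)}\right)^{2} = \left(-24 + \frac{-89 - 69}{2 \left(95 + 3 \cdot 23\right)}\right)^{2} = \left(-24 + \frac{-89 - 69}{2 \left(95 + 69\right)}\right)^{2} = \left(-24 + \frac{1}{2} \cdot \frac{1}{164} \left(-158\right)\right)^{2} = \left(-24 - \frac{79}{164}\right)^{2} = \left(- \frac{4015}{164}\right)^{2} = \frac{16120225}{26896}$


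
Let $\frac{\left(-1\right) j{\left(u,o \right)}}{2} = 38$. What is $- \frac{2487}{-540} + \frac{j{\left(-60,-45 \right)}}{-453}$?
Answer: $\frac{129739}{27180} \approx 4.7733$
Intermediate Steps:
$j{\left(u,o \right)} = -76$ ($j{\left(u,o \right)} = \left(-2\right) 38 = -76$)
$- \frac{2487}{-540} + \frac{j{\left(-60,-45 \right)}}{-453} = - \frac{2487}{-540} - \frac{76}{-453} = \left(-2487\right) \left(- \frac{1}{540}\right) - - \frac{76}{453} = \frac{829}{180} + \frac{76}{453} = \frac{129739}{27180}$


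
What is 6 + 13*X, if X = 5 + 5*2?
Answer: 201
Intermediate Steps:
X = 15 (X = 5 + 10 = 15)
6 + 13*X = 6 + 13*15 = 6 + 195 = 201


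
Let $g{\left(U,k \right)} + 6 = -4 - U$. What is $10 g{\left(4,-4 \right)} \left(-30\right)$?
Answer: $4200$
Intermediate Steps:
$g{\left(U,k \right)} = -10 - U$ ($g{\left(U,k \right)} = -6 - \left(4 + U\right) = -10 - U$)
$10 g{\left(4,-4 \right)} \left(-30\right) = 10 \left(-10 - 4\right) \left(-30\right) = 10 \left(-14\right) \left(-30\right) = \left(-140\right) \left(-30\right) = 4200$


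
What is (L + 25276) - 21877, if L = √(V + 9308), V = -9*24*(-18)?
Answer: 3399 + 2*√3299 ≈ 3513.9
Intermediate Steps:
V = 3888 (V = -216*(-18) = 3888)
L = 2*√3299 (L = √(3888 + 9308) = √13196 = 2*√3299 ≈ 114.87)
(L + 25276) - 21877 = (2*√3299 + 25276) - 21877 = (25276 + 2*√3299) - 21877 = 3399 + 2*√3299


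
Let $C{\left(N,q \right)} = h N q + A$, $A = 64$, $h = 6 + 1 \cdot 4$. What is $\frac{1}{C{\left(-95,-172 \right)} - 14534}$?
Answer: $\frac{1}{148930} \approx 6.7146 \cdot 10^{-6}$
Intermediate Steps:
$h = 10$ ($h = 6 + 4 = 10$)
$C{\left(N,q \right)} = 64 + 10 N q$ ($C{\left(N,q \right)} = 10 N q + 64 = 64 + 10 N q$)
$\frac{1}{C{\left(-95,-172 \right)} - 14534} = \frac{1}{\left(64 + 10 \left(-95\right) \left(-172\right)\right) - 14534} = \frac{1}{\left(64 + 163400\right) - 14534} = \frac{1}{163464 - 14534} = \frac{1}{148930}$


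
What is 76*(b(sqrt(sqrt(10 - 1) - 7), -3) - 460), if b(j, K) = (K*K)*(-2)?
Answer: -36328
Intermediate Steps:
b(j, K) = -2*K**2 (b(j, K) = K**2*(-2) = -2*K**2)
76*(b(sqrt(sqrt(10 - 1) - 7), -3) - 460) = 76*(-2*(-3)**2 - 460) = 76*(-2*9 - 460) = 76*(-18 - 460) = 76*(-478) = -36328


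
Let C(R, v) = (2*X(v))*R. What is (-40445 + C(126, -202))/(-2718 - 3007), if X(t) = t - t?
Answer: 8089/1145 ≈ 7.0646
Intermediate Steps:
X(t) = 0
C(R, v) = 0 (C(R, v) = (2*0)*R = 0*R = 0)
(-40445 + C(126, -202))/(-2718 - 3007) = (-40445 + 0)/(-2718 - 3007) = -40445/(-5725) = -40445*(-1/5725) = 8089/1145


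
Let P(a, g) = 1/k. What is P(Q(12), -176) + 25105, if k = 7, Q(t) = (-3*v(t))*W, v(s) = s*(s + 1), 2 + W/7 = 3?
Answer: 175736/7 ≈ 25105.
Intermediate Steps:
W = 7 (W = -14 + 7*3 = -14 + 21 = 7)
v(s) = s*(1 + s)
Q(t) = -21*t*(1 + t) (Q(t) = -3*t*(1 + t)*7 = -21*t*(1 + t))
P(a, g) = ⅐ (P(a, g) = 1/7 = ⅐)
P(Q(12), -176) + 25105 = ⅐ + 25105 = 175736/7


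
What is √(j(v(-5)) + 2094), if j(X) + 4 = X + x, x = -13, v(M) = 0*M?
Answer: √2077 ≈ 45.574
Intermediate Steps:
v(M) = 0
j(X) = -17 + X (j(X) = -4 + (X - 13) = -4 + (-13 + X) = -17 + X)
√(j(v(-5)) + 2094) = √((-17 + 0) + 2094) = √(-17 + 2094) = √2077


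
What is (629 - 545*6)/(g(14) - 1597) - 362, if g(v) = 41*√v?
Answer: -910511073/2526875 + 108281*√14/2526875 ≈ -360.17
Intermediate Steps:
(629 - 545*6)/(g(14) - 1597) - 362 = (629 - 545*6)/(41*√14 - 1597) - 362 = (629 - 3270)/(-1597 + 41*√14) - 362 = -2641/(-1597 + 41*√14) - 362 = -362 - 2641/(-1597 + 41*√14)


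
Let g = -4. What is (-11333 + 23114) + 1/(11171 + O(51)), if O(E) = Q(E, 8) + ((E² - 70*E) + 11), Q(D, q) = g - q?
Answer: 120177982/10201 ≈ 11781.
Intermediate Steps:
Q(D, q) = -4 - q
O(E) = -1 + E² - 70*E (O(E) = (-4 - 1*8) + ((E² - 70*E) + 11) = (-4 - 8) + (11 + E² - 70*E) = -12 + (11 + E² - 70*E) = -1 + E² - 70*E)
(-11333 + 23114) + 1/(11171 + O(51)) = (-11333 + 23114) + 1/(11171 + (-1 + 51² - 70*51)) = 11781 + 1/(11171 + (-1 + 2601 - 3570)) = 11781 + 1/(11171 - 970) = 11781 + 1/10201 = 120177982/10201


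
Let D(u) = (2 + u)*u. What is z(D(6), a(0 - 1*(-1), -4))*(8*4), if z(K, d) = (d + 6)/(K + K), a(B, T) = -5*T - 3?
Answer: 23/3 ≈ 7.6667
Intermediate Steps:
a(B, T) = -3 - 5*T
D(u) = u*(2 + u)
z(K, d) = (6 + d)/(2*K) (z(K, d) = (6 + d)/((2*K)) = (6 + d)*(1/(2*K)) = (6 + d)/(2*K))
z(D(6), a(0 - 1*(-1), -4))*(8*4) = ((6 + (-3 - 5*(-4)))/(2*((6*(2 + 6)))))*(8*4) = ((6 + (-3 + 20))/(2*((6*8))))*32 = ((1/2)*(6 + 17)/48)*32 = ((1/2)*(1/48)*23)*32 = (23/96)*32 = 23/3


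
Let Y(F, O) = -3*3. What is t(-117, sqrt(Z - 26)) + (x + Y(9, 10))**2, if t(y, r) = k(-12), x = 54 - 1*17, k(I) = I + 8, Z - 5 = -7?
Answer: 780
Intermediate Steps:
Z = -2 (Z = 5 - 7 = -2)
Y(F, O) = -9
k(I) = 8 + I
x = 37 (x = 54 - 17 = 37)
t(y, r) = -4 (t(y, r) = 8 - 12 = -4)
t(-117, sqrt(Z - 26)) + (x + Y(9, 10))**2 = -4 + (37 - 9)**2 = -4 + 28**2 = -4 + 784 = 780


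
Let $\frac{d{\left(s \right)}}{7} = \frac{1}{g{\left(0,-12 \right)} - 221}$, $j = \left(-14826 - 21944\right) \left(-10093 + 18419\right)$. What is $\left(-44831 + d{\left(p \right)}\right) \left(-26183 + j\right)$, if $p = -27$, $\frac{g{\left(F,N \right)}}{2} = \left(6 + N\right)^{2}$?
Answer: $\frac{2045183721902678}{149} \approx 1.3726 \cdot 10^{13}$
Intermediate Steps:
$g{\left(F,N \right)} = 2 \left(6 + N\right)^{2}$
$j = -306147020$ ($j = \left(-36770\right) 8326 = -306147020$)
$d{\left(s \right)} = - \frac{7}{149}$ ($d{\left(s \right)} = \frac{7}{2 \left(6 - 12\right)^{2} - 221} = \frac{7}{2 \left(-6\right)^{2} - 221} = \frac{7}{2 \cdot 36 - 221} = \frac{7}{72 - 221} = \frac{7}{-149} = 7 \left(- \frac{1}{149}\right) = - \frac{7}{149}$)
$\left(-44831 + d{\left(p \right)}\right) \left(-26183 + j\right) = \left(-44831 - \frac{7}{149}\right) \left(-26183 - 306147020\right) = \left(- \frac{6679826}{149}\right) \left(-306173203\right) = \frac{2045183721902678}{149}$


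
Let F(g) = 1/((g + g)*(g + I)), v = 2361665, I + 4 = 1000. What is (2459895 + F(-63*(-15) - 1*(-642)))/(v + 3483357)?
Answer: 20167306483591/47920073855724 ≈ 0.42085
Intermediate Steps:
I = 996 (I = -4 + 1000 = 996)
F(g) = 1/(2*g*(996 + g)) (F(g) = 1/((g + g)*(g + 996)) = 1/((2*g)*(996 + g)) = 1/(2*g*(996 + g)))
(2459895 + F(-63*(-15) - 1*(-642)))/(v + 3483357) = (2459895 + 1/(2*(-63*(-15) - 1*(-642))*(996 + (-63*(-15) - 1*(-642)))))/(2361665 + 3483357) = (2459895 + 1/(2*(945 + 642)*(996 + (945 + 642))))/5845022 = (2459895 + (½)/(1587*(996 + 1587)))*(1/5845022) = (2459895 + (½)*(1/1587)/2583)*(1/5845022) = (2459895 + (½)*(1/1587)*(1/2583))*(1/5845022) = (2459895 + 1/8198442)*(1/5845022) = (20167306483591/8198442)*(1/5845022) = 20167306483591/47920073855724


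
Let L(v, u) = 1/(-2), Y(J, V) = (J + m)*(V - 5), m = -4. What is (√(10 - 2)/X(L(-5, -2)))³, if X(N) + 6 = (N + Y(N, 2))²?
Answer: 16*√2/4330747 ≈ 5.2248e-6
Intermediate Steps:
Y(J, V) = (-5 + V)*(-4 + J) (Y(J, V) = (J - 4)*(V - 5) = (-4 + J)*(-5 + V) = (-5 + V)*(-4 + J))
L(v, u) = -½ (L(v, u) = 1*(-½) = -½)
X(N) = -6 + (12 - 2*N)² (X(N) = -6 + (N + (20 - 5*N - 4*2 + N*2))² = -6 + (N + (20 - 5*N - 8 + 2*N))² = -6 + (N + (12 - 3*N))² = -6 + (12 - 2*N)²)
(√(10 - 2)/X(L(-5, -2)))³ = (√(10 - 2)/(-6 + 4*(6 - 1*(-½))²))³ = (√8/(-6 + 4*(6 + ½)²))³ = ((2*√2)/(-6 + 4*(13/2)²))³ = ((2*√2)/(-6 + 4*(169/4)))³ = ((2*√2)/(-6 + 169))³ = ((2*√2)/163)³ = ((2*√2)*(1/163))³ = (2*√2/163)³ = 16*√2/4330747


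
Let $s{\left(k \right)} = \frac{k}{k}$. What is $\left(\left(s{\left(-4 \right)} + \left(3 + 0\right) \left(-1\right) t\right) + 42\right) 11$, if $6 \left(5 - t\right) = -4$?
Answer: $286$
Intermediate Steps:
$t = \frac{17}{3}$ ($t = 5 - - \frac{2}{3} = 5 + \frac{2}{3} = \frac{17}{3} \approx 5.6667$)
$s{\left(k \right)} = 1$
$\left(\left(s{\left(-4 \right)} + \left(3 + 0\right) \left(-1\right) t\right) + 42\right) 11 = \left(\left(1 + \left(3 + 0\right) \left(-1\right) \frac{17}{3}\right) + 42\right) 11 = \left(\left(1 + 3 \left(-1\right) \frac{17}{3}\right) + 42\right) 11 = \left(\left(1 - 17\right) + 42\right) 11 = \left(-16 + 42\right) 11 = 26 \cdot 11 = 286$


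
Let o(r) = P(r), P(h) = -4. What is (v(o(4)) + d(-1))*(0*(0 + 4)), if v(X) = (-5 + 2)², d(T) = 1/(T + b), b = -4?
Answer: 0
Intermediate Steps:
o(r) = -4
d(T) = 1/(-4 + T) (d(T) = 1/(T - 4) = 1/(-4 + T))
v(X) = 9 (v(X) = (-3)² = 9)
(v(o(4)) + d(-1))*(0*(0 + 4)) = (9 + 1/(-4 - 1))*(0*(0 + 4)) = (9 + 1/(-5))*(0*4) = (9 - ⅕)*0 = (44/5)*0 = 0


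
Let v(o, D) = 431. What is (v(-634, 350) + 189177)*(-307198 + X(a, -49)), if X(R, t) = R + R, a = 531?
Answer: -58045834688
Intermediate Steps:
X(R, t) = 2*R
(v(-634, 350) + 189177)*(-307198 + X(a, -49)) = (431 + 189177)*(-307198 + 2*531) = 189608*(-307198 + 1062) = 189608*(-306136) = -58045834688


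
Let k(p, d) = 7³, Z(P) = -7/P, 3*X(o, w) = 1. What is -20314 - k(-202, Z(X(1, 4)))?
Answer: -20657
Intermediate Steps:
X(o, w) = ⅓ (X(o, w) = (⅓)*1 = ⅓)
k(p, d) = 343
-20314 - k(-202, Z(X(1, 4))) = -20314 - 1*343 = -20314 - 343 = -20657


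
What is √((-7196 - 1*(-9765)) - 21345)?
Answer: 2*I*√4694 ≈ 137.03*I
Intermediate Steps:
√((-7196 - 1*(-9765)) - 21345) = √((-7196 + 9765) - 21345) = √(2569 - 21345) = √(-18776) = 2*I*√4694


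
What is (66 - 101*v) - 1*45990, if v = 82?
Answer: -54206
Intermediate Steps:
(66 - 101*v) - 1*45990 = (66 - 101*82) - 1*45990 = (66 - 8282) - 45990 = -8216 - 45990 = -54206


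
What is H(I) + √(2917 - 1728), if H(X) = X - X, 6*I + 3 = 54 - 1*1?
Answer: √1189 ≈ 34.482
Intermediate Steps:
I = 25/3 (I = -½ + (54 - 1*1)/6 = -½ + (54 - 1)/6 = -½ + (⅙)*53 = -½ + 53/6 = 25/3 ≈ 8.3333)
H(X) = 0
H(I) + √(2917 - 1728) = 0 + √(2917 - 1728) = 0 + √1189 = √1189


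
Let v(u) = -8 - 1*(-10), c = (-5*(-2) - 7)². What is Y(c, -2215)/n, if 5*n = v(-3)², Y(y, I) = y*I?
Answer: -99675/4 ≈ -24919.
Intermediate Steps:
c = 9 (c = (10 - 7)² = 3² = 9)
v(u) = 2 (v(u) = -8 + 10 = 2)
Y(y, I) = I*y
n = ⅘ (n = (⅕)*2² = (⅕)*4 = ⅘ ≈ 0.80000)
Y(c, -2215)/n = (-2215*9)/(⅘) = -19935*5/4 = -99675/4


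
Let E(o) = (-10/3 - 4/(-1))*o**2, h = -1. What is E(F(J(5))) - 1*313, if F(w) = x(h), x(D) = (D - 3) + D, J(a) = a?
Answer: -889/3 ≈ -296.33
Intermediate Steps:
x(D) = -3 + 2*D (x(D) = (-3 + D) + D = -3 + 2*D)
F(w) = -5 (F(w) = -3 + 2*(-1) = -3 - 2 = -5)
E(o) = 2*o**2/3 (E(o) = (-10*1/3 - 4*(-1))*o**2 = (-10/3 + 4)*o**2 = 2*o**2/3)
E(F(J(5))) - 1*313 = (2/3)*(-5)**2 - 1*313 = (2/3)*25 - 313 = 50/3 - 313 = -889/3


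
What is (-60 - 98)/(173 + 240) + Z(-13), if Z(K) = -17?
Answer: -7179/413 ≈ -17.383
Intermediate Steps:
(-60 - 98)/(173 + 240) + Z(-13) = (-60 - 98)/(173 + 240) - 17 = -158/413 - 17 = -7179/413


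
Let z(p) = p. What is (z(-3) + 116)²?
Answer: 12769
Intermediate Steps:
(z(-3) + 116)² = (-3 + 116)² = 113² = 12769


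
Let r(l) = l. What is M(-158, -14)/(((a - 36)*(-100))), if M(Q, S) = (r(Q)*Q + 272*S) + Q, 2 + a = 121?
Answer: -10499/4150 ≈ -2.5299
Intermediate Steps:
a = 119 (a = -2 + 121 = 119)
M(Q, S) = Q + Q² + 272*S (M(Q, S) = (Q*Q + 272*S) + Q = (Q² + 272*S) + Q = Q + Q² + 272*S)
M(-158, -14)/(((a - 36)*(-100))) = (-158 + (-158)² + 272*(-14))/(((119 - 36)*(-100))) = (-158 + 24964 - 3808)/((83*(-100))) = 20998/(-8300) = 20998*(-1/8300) = -10499/4150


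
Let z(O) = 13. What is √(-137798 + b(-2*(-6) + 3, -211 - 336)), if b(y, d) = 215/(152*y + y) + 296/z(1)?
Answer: I*√545055113109/1989 ≈ 371.18*I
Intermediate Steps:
b(y, d) = 296/13 + 215/(153*y) (b(y, d) = 215/(152*y + y) + 296/13 = 215/((153*y)) + 296*(1/13) = 215*(1/(153*y)) + 296/13 = 215/(153*y) + 296/13 = 296/13 + 215/(153*y))
√(-137798 + b(-2*(-6) + 3, -211 - 336)) = √(-137798 + (2795 + 45288*(-2*(-6) + 3))/(1989*(-2*(-6) + 3))) = √(-137798 + (2795 + 45288*(12 + 3))/(1989*(12 + 3))) = √(-137798 + (1/1989)*(2795 + 45288*15)/15) = √(-137798 + (1/1989)*(1/15)*(2795 + 679320)) = √(-137798 + (1/1989)*(1/15)*682115) = √(-137798 + 136423/5967) = √(-822104243/5967) = I*√545055113109/1989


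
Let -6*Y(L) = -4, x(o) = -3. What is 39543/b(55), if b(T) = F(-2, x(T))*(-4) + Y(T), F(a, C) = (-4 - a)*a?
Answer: -118629/46 ≈ -2578.9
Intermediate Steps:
Y(L) = ⅔ (Y(L) = -⅙*(-4) = ⅔)
F(a, C) = a*(-4 - a)
b(T) = -46/3 (b(T) = -1*(-2)*(4 - 2)*(-4) + ⅔ = -1*(-2)*2*(-4) + ⅔ = 4*(-4) + ⅔ = -16 + ⅔ = -46/3)
39543/b(55) = 39543/(-46/3) = 39543*(-3/46) = -118629/46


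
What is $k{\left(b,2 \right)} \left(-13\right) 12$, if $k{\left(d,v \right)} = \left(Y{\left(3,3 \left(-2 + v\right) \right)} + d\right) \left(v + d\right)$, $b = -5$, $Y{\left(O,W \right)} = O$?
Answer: $-936$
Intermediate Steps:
$k{\left(d,v \right)} = \left(3 + d\right) \left(d + v\right)$ ($k{\left(d,v \right)} = \left(3 + d\right) \left(v + d\right) = \left(3 + d\right) \left(d + v\right)$)
$k{\left(b,2 \right)} \left(-13\right) 12 = \left(\left(-5\right)^{2} + 3 \left(-5\right) + 3 \cdot 2 - 10\right) \left(-13\right) 12 = \left(25 - 15 + 6 - 10\right) \left(-13\right) 12 = 6 \left(-13\right) 12 = \left(-78\right) 12 = -936$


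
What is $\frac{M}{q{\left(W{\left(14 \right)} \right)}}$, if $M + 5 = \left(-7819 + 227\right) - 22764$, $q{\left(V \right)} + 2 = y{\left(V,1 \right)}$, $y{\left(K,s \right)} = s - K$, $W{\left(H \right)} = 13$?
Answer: $\frac{30361}{14} \approx 2168.6$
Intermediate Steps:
$q{\left(V \right)} = -1 - V$ ($q{\left(V \right)} = -2 - \left(-1 + V\right) = -1 - V$)
$M = -30361$ ($M = -5 + \left(\left(-7819 + 227\right) - 22764\right) = -5 - 30356 = -30361$)
$\frac{M}{q{\left(W{\left(14 \right)} \right)}} = - \frac{30361}{-1 - 13} = - \frac{30361}{-14} = \left(-30361\right) \left(- \frac{1}{14}\right) = \frac{30361}{14}$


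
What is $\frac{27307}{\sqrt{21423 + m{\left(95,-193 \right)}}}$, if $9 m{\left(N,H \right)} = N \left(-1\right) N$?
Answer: $\frac{81921 \sqrt{183782}}{183782} \approx 191.09$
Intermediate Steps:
$m{\left(N,H \right)} = - \frac{N^{2}}{9}$ ($m{\left(N,H \right)} = \frac{N \left(-1\right) N}{9} = \frac{- N N}{9} = \frac{\left(-1\right) N^{2}}{9} = - \frac{N^{2}}{9}$)
$\frac{27307}{\sqrt{21423 + m{\left(95,-193 \right)}}} = \frac{27307}{\sqrt{21423 - \frac{95^{2}}{9}}} = \frac{27307}{\sqrt{21423 - \frac{9025}{9}}} = \frac{27307}{\sqrt{\frac{183782}{9}}} = \frac{27307}{\frac{1}{3} \sqrt{183782}} = 27307 \frac{3 \sqrt{183782}}{183782} = \frac{81921 \sqrt{183782}}{183782}$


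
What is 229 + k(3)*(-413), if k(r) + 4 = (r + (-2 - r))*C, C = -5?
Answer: -2249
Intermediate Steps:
k(r) = 6 (k(r) = -4 + (r + (-2 - r))*(-5) = -4 - 2*(-5) = -4 + 10 = 6)
229 + k(3)*(-413) = 229 + 6*(-413) = 229 - 2478 = -2249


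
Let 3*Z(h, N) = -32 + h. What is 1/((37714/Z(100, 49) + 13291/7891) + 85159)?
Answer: 268294/23294502401 ≈ 1.1517e-5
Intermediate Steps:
Z(h, N) = -32/3 + h/3 (Z(h, N) = (-32 + h)/3 = -32/3 + h/3)
1/((37714/Z(100, 49) + 13291/7891) + 85159) = 1/((37714/(-32/3 + (⅓)*100) + 13291/7891) + 85159) = 1/((37714/(-32/3 + 100/3) + 13291*(1/7891)) + 85159) = 1/((37714/(68/3) + 13291/7891) + 85159) = 1/((37714*(3/68) + 13291/7891) + 85159) = 1/((56571/34 + 13291/7891) + 85159) = 1/(446853655/268294 + 85159) = 1/(23294502401/268294) = 268294/23294502401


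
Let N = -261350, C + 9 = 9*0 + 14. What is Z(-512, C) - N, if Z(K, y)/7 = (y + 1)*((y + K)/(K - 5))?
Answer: 135139244/517 ≈ 2.6139e+5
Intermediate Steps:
C = 5 (C = -9 + (9*0 + 14) = -9 + (0 + 14) = -9 + 14 = 5)
Z(K, y) = 7*(1 + y)*(K + y)/(-5 + K) (Z(K, y) = 7*((y + 1)*((y + K)/(K - 5))) = 7*((1 + y)*((K + y)/(-5 + K))) = 7*((1 + y)*(K + y)/(-5 + K)) = 7*(1 + y)*(K + y)/(-5 + K))
Z(-512, C) - N = 7*(-512 + 5 + 5² - 512*5)/(-5 - 512) - 1*(-261350) = 7*(-512 + 5 + 25 - 2560)/(-517) + 261350 = 7*(-1/517)*(-3042) + 261350 = 21294/517 + 261350 = 135139244/517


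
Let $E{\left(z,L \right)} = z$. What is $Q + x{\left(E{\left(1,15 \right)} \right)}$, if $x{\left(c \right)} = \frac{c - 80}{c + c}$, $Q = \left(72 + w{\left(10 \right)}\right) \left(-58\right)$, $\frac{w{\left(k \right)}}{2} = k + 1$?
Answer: $- \frac{10983}{2} \approx -5491.5$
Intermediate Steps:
$w{\left(k \right)} = 2 + 2 k$ ($w{\left(k \right)} = 2 \left(k + 1\right) = 2 \left(1 + k\right) = 2 + 2 k$)
$Q = -5452$ ($Q = \left(72 + \left(2 + 2 \cdot 10\right)\right) \left(-58\right) = \left(72 + \left(2 + 20\right)\right) \left(-58\right) = \left(72 + 22\right) \left(-58\right) = 94 \left(-58\right) = -5452$)
$x{\left(c \right)} = \frac{-80 + c}{2 c}$
$Q + x{\left(E{\left(1,15 \right)} \right)} = -5452 + \frac{-80 + 1}{2 \cdot 1} = -5452 + \frac{1}{2} \cdot 1 \left(-79\right) = -5452 - \frac{79}{2} = - \frac{10983}{2}$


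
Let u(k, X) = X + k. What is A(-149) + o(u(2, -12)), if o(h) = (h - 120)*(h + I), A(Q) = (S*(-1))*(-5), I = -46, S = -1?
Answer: 7275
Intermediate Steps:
A(Q) = -5 (A(Q) = -1*(-1)*(-5) = 1*(-5) = -5)
o(h) = (-120 + h)*(-46 + h) (o(h) = (h - 120)*(h - 46) = (-120 + h)*(-46 + h))
A(-149) + o(u(2, -12)) = -5 + (5520 + (-12 + 2)² - 166*(-12 + 2)) = -5 + (5520 + (-10)² - 166*(-10)) = -5 + (5520 + 100 + 1660) = -5 + 7280 = 7275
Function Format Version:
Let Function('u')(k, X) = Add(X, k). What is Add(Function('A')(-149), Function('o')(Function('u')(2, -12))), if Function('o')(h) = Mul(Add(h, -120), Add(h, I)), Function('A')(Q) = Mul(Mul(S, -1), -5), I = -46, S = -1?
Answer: 7275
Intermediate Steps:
Function('A')(Q) = -5 (Function('A')(Q) = Mul(Mul(-1, -1), -5) = Mul(1, -5) = -5)
Function('o')(h) = Mul(Add(-120, h), Add(-46, h)) (Function('o')(h) = Mul(Add(h, -120), Add(h, -46)) = Mul(Add(-120, h), Add(-46, h)))
Add(Function('A')(-149), Function('o')(Function('u')(2, -12))) = Add(-5, Add(5520, Pow(Add(-12, 2), 2), Mul(-166, Add(-12, 2)))) = Add(-5, Add(5520, Pow(-10, 2), Mul(-166, -10))) = Add(-5, Add(5520, 100, 1660)) = Add(-5, 7280) = 7275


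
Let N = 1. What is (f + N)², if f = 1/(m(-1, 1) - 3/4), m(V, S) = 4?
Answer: 289/169 ≈ 1.7101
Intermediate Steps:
f = 4/13 (f = 1/(4 - 3/4) = 1/(4 - 3*¼) = 1/(4 - ¾) = 1/(13/4) = 4/13 ≈ 0.30769)
(f + N)² = (4/13 + 1)² = (17/13)² = 289/169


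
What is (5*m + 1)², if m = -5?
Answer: 576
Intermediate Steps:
(5*m + 1)² = (5*(-5) + 1)² = (-25 + 1)² = (-24)² = 576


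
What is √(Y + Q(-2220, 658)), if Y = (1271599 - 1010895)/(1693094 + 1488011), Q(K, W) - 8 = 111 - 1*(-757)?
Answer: 2*√2216362287303955/3181105 ≈ 29.599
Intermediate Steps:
Q(K, W) = 876 (Q(K, W) = 8 + (111 - 1*(-757)) = 8 + (111 + 757) = 8 + 868 = 876)
Y = 260704/3181105 ≈ 0.081954
√(Y + Q(-2220, 658)) = √(260704/3181105 + 876) = √(2786908684/3181105) = 2*√2216362287303955/3181105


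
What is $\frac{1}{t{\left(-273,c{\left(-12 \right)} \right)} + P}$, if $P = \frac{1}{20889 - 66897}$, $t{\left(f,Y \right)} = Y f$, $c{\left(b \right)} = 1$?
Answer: $- \frac{46008}{12560185} \approx -0.003663$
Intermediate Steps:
$P = - \frac{1}{46008}$ ($P = \frac{1}{-46008} = - \frac{1}{46008} \approx -2.1735 \cdot 10^{-5}$)
$\frac{1}{t{\left(-273,c{\left(-12 \right)} \right)} + P} = \frac{1}{1 \left(-273\right) - \frac{1}{46008}} = \frac{1}{-273 - \frac{1}{46008}} = \frac{1}{- \frac{12560185}{46008}} = - \frac{46008}{12560185}$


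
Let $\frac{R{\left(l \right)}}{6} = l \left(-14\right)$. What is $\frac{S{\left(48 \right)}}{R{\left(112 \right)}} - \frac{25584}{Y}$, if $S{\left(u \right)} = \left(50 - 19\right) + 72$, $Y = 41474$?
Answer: $- \frac{122483047}{195093696} \approx -0.62782$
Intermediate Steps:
$S{\left(u \right)} = 103$ ($S{\left(u \right)} = 31 + 72 = 103$)
$R{\left(l \right)} = - 84 l$ ($R{\left(l \right)} = 6 l \left(-14\right) = 6 \left(- 14 l\right) = - 84 l$)
$\frac{S{\left(48 \right)}}{R{\left(112 \right)}} - \frac{25584}{Y} = \frac{103}{\left(-84\right) 112} - \frac{25584}{41474} = \frac{103}{-9408} - \frac{12792}{20737} = 103 \left(- \frac{1}{9408}\right) - \frac{12792}{20737} = - \frac{103}{9408} - \frac{12792}{20737} = - \frac{122483047}{195093696}$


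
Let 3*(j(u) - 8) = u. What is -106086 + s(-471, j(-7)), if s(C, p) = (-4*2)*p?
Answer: -318394/3 ≈ -1.0613e+5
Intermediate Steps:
j(u) = 8 + u/3
s(C, p) = -8*p
-106086 + s(-471, j(-7)) = -106086 - 8*(8 + (⅓)*(-7)) = -106086 - 8*(8 - 7/3) = -106086 - 8*17/3 = -106086 - 136/3 = -318394/3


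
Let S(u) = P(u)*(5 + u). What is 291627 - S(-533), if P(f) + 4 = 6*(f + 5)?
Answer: -1383189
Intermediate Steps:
P(f) = 26 + 6*f (P(f) = -4 + 6*(f + 5) = -4 + 6*(5 + f) = -4 + (30 + 6*f) = 26 + 6*f)
S(u) = (5 + u)*(26 + 6*u) (S(u) = (26 + 6*u)*(5 + u) = (5 + u)*(26 + 6*u))
291627 - S(-533) = 291627 - 2*(5 - 533)*(13 + 3*(-533)) = 291627 - 2*(-528)*(13 - 1599) = 291627 - 2*(-528)*(-1586) = 291627 - 1*1674816 = 291627 - 1674816 = -1383189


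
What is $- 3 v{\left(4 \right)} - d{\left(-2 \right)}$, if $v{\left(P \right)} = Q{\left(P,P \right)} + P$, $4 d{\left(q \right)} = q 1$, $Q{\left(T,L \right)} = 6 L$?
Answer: $- \frac{167}{2} \approx -83.5$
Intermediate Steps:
$d{\left(q \right)} = \frac{q}{4}$ ($d{\left(q \right)} = \frac{q 1}{4} = \frac{q}{4}$)
$v{\left(P \right)} = 7 P$ ($v{\left(P \right)} = 6 P + P = 7 P$)
$- 3 v{\left(4 \right)} - d{\left(-2 \right)} = - 3 \cdot 7 \cdot 4 - \frac{1}{4} \left(-2\right) = \left(-3\right) 28 - - \frac{1}{2} = -84 + \frac{1}{2} = - \frac{167}{2}$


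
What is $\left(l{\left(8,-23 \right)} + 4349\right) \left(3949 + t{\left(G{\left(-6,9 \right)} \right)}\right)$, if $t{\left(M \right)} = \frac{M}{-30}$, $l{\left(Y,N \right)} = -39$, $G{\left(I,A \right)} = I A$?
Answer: $17027948$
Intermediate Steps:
$G{\left(I,A \right)} = A I$
$t{\left(M \right)} = - \frac{M}{30}$ ($t{\left(M \right)} = M \left(- \frac{1}{30}\right) = - \frac{M}{30}$)
$\left(l{\left(8,-23 \right)} + 4349\right) \left(3949 + t{\left(G{\left(-6,9 \right)} \right)}\right) = \left(-39 + 4349\right) \left(3949 - \frac{9 \left(-6\right)}{30}\right) = 4310 \left(3949 - - \frac{9}{5}\right) = 4310 \left(3949 + \frac{9}{5}\right) = 4310 \cdot \frac{19754}{5} = 17027948$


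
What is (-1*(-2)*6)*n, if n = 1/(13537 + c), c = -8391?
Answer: 6/2573 ≈ 0.0023319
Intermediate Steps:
n = 1/5146 (n = 1/(13537 - 8391) = 1/5146 ≈ 0.00019433)
(-1*(-2)*6)*n = (-1*(-2)*6)*(1/5146) = (2*6)*(1/5146) = 12*(1/5146) = 6/2573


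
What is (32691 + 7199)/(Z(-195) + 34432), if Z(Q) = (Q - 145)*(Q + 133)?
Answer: 19945/27756 ≈ 0.71858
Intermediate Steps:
Z(Q) = (-145 + Q)*(133 + Q)
(32691 + 7199)/(Z(-195) + 34432) = (32691 + 7199)/((-19285 + (-195)**2 - 12*(-195)) + 34432) = 39890/((-19285 + 38025 + 2340) + 34432) = 39890/(21080 + 34432) = 39890/55512 = 39890*(1/55512) = 19945/27756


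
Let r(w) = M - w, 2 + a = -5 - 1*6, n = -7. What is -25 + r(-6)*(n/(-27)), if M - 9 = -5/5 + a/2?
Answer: -415/18 ≈ -23.056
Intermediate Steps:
a = -13 (a = -2 + (-5 - 1*6) = -2 + (-5 - 6) = -2 - 11 = -13)
M = 3/2 (M = 9 + (-5/5 - 13/2) = 9 + (-5*⅕ - 13*½) = 9 + (-1 - 13/2) = 9 - 15/2 = 3/2 ≈ 1.5000)
r(w) = 3/2 - w
-25 + r(-6)*(n/(-27)) = -25 + (3/2 - 1*(-6))*(-7/(-27)) = -25 + (3/2 + 6)*(-7*(-1/27)) = -25 + (15/2)*(7/27) = -25 + 35/18 = -415/18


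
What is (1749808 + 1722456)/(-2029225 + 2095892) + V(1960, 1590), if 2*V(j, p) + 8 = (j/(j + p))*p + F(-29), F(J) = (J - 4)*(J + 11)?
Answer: 3711014733/4733357 ≈ 784.01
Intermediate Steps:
F(J) = (-4 + J)*(11 + J)
V(j, p) = 293 + j*p/(2*(j + p)) (V(j, p) = -4 + ((j/(j + p))*p + (-44 + (-29)² + 7*(-29)))/2 = -4 + ((j/(j + p))*p + (-44 + 841 - 203))/2 = -4 + (j*p/(j + p) + 594)/2 = -4 + (594 + j*p/(j + p))/2 = -4 + (297 + j*p/(2*(j + p))) = 293 + j*p/(2*(j + p)))
(1749808 + 1722456)/(-2029225 + 2095892) + V(1960, 1590) = (1749808 + 1722456)/(-2029225 + 2095892) + (293*1960 + 293*1590 + (½)*1960*1590)/(1960 + 1590) = 3472264/66667 + (574280 + 465870 + 1558200)/3550 = 3472264*(1/66667) + (1/3550)*2598350 = 3472264/66667 + 51967/71 = 3711014733/4733357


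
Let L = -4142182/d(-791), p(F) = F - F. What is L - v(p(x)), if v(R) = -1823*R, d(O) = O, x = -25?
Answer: 4142182/791 ≈ 5236.6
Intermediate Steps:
p(F) = 0
L = 4142182/791 (L = -4142182/(-791) = -4142182*(-1/791) = 4142182/791 ≈ 5236.6)
L - v(p(x)) = 4142182/791 - (-1823)*0 = 4142182/791 - 1*0 = 4142182/791 + 0 = 4142182/791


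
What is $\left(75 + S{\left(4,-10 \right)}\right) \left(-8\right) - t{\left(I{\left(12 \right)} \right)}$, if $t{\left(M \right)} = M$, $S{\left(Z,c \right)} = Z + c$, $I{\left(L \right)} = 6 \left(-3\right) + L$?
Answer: $-546$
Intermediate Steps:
$I{\left(L \right)} = -18 + L$
$\left(75 + S{\left(4,-10 \right)}\right) \left(-8\right) - t{\left(I{\left(12 \right)} \right)} = \left(75 + \left(4 - 10\right)\right) \left(-8\right) - \left(-18 + 12\right) = \left(75 - 6\right) \left(-8\right) - -6 = 69 \left(-8\right) + 6 = -552 + 6 = -546$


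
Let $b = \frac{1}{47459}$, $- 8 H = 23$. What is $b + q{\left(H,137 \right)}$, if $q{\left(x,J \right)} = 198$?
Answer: $\frac{9396883}{47459} \approx 198.0$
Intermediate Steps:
$H = - \frac{23}{8}$ ($H = \left(- \frac{1}{8}\right) 23 = - \frac{23}{8} \approx -2.875$)
$b = \frac{1}{47459} \approx 2.1071 \cdot 10^{-5}$
$b + q{\left(H,137 \right)} = \frac{1}{47459} + 198 = \frac{9396883}{47459}$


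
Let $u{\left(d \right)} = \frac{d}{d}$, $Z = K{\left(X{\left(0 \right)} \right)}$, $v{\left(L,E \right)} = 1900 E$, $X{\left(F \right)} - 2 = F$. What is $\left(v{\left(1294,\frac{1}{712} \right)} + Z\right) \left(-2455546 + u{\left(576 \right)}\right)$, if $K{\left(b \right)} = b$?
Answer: $- \frac{2040557895}{178} \approx -1.1464 \cdot 10^{7}$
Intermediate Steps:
$X{\left(F \right)} = 2 + F$
$Z = 2$ ($Z = 2 + 0 = 2$)
$u{\left(d \right)} = 1$
$\left(v{\left(1294,\frac{1}{712} \right)} + Z\right) \left(-2455546 + u{\left(576 \right)}\right) = \left(\frac{1900}{712} + 2\right) \left(-2455546 + 1\right) = \left(1900 \cdot \frac{1}{712} + 2\right) \left(-2455545\right) = \left(\frac{475}{178} + 2\right) \left(-2455545\right) = \frac{831}{178} \left(-2455545\right) = - \frac{2040557895}{178}$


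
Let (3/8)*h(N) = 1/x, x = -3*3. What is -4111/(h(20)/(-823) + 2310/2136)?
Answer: -32520789036/8557933 ≈ -3800.1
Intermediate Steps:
x = -9
h(N) = -8/27 (h(N) = (8/3)/(-9) = (8/3)*(-⅑) = -8/27)
-4111/(h(20)/(-823) + 2310/2136) = -4111/(-8/27/(-823) + 2310/2136) = -4111/(-8/27*(-1/823) + 2310*(1/2136)) = -4111/(8/22221 + 385/356) = -4111/8557933/7910676 = -4111*7910676/8557933 = -32520789036/8557933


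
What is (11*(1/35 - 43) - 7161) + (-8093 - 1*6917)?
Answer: -792529/35 ≈ -22644.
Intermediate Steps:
(11*(1/35 - 43) - 7161) + (-8093 - 1*6917) = (11*(1/35 - 43) - 7161) + (-8093 - 6917) = (11*(-1504/35) - 7161) - 15010 = (-16544/35 - 7161) - 15010 = -267179/35 - 15010 = -792529/35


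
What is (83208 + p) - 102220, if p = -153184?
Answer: -172196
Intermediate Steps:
(83208 + p) - 102220 = (83208 - 153184) - 102220 = -69976 - 102220 = -172196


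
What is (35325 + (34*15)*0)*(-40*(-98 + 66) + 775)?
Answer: 72592875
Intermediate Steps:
(35325 + (34*15)*0)*(-40*(-98 + 66) + 775) = (35325 + 510*0)*(-40*(-32) + 775) = (35325 + 0)*(1280 + 775) = 35325*2055 = 72592875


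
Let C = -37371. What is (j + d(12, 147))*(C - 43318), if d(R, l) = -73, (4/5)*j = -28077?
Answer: 11351086453/4 ≈ 2.8378e+9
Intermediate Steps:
j = -140385/4 (j = (5/4)*(-28077) = -140385/4 ≈ -35096.)
(j + d(12, 147))*(C - 43318) = (-140385/4 - 73)*(-37371 - 43318) = -140677/4*(-80689) = 11351086453/4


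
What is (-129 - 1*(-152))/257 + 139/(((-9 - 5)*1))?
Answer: -35401/3598 ≈ -9.8391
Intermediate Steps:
(-129 - 1*(-152))/257 + 139/(((-9 - 5)*1)) = (-129 + 152)*(1/257) + 139/((-14*1)) = 23*(1/257) + 139/(-14) = 23/257 + 139*(-1/14) = 23/257 - 139/14 = -35401/3598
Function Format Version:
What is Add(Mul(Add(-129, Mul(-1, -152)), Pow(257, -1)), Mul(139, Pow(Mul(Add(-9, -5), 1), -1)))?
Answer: Rational(-35401, 3598) ≈ -9.8391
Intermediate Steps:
Add(Mul(Add(-129, Mul(-1, -152)), Pow(257, -1)), Mul(139, Pow(Mul(Add(-9, -5), 1), -1))) = Add(Mul(Add(-129, 152), Rational(1, 257)), Mul(139, Pow(Mul(-14, 1), -1))) = Add(Mul(23, Rational(1, 257)), Mul(139, Pow(-14, -1))) = Add(Rational(23, 257), Mul(139, Rational(-1, 14))) = Add(Rational(23, 257), Rational(-139, 14)) = Rational(-35401, 3598)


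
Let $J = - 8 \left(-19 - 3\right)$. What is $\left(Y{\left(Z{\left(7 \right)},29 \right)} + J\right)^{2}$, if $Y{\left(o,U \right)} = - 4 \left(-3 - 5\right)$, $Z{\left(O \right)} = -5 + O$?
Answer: $43264$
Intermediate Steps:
$Y{\left(o,U \right)} = 32$ ($Y{\left(o,U \right)} = \left(-4\right) \left(-8\right) = 32$)
$J = 176$ ($J = \left(-8\right) \left(-22\right) = 176$)
$\left(Y{\left(Z{\left(7 \right)},29 \right)} + J\right)^{2} = \left(32 + 176\right)^{2} = 208^{2} = 43264$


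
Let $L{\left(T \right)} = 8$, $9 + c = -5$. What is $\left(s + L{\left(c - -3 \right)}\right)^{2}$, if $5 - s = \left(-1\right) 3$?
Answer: $256$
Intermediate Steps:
$c = -14$ ($c = -9 - 5 = -14$)
$s = 8$ ($s = 5 - \left(-1\right) 3 = 5 - -3 = 5 + 3 = 8$)
$\left(s + L{\left(c - -3 \right)}\right)^{2} = \left(8 + 8\right)^{2} = 16^{2} = 256$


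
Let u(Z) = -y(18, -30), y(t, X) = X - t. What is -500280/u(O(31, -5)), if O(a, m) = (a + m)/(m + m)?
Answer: -20845/2 ≈ -10423.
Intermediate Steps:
O(a, m) = (a + m)/(2*m) (O(a, m) = (a + m)/((2*m)) = (a + m)*(1/(2*m)) = (a + m)/(2*m))
u(Z) = 48 (u(Z) = -(-30 - 1*18) = -(-30 - 18) = -1*(-48) = 48)
-500280/u(O(31, -5)) = -500280/48 = -500280*1/48 = -20845/2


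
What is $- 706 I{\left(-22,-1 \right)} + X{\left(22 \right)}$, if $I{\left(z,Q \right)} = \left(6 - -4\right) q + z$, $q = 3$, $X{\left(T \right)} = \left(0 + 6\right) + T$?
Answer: $-5620$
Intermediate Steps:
$X{\left(T \right)} = 6 + T$
$I{\left(z,Q \right)} = 30 + z$ ($I{\left(z,Q \right)} = \left(6 - -4\right) 3 + z = \left(6 + 4\right) 3 + z = 10 \cdot 3 + z = 30 + z$)
$- 706 I{\left(-22,-1 \right)} + X{\left(22 \right)} = - 706 \left(30 - 22\right) + \left(6 + 22\right) = \left(-706\right) 8 + 28 = -5648 + 28 = -5620$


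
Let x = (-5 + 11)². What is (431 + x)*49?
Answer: 22883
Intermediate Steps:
x = 36 (x = 6² = 36)
(431 + x)*49 = (431 + 36)*49 = 467*49 = 22883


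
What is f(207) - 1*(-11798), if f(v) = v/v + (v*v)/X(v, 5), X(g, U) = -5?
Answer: 16146/5 ≈ 3229.2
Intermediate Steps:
f(v) = 1 - v²/5 (f(v) = v/v + (v*v)/(-5) = 1 + v²*(-⅕) = 1 - v²/5)
f(207) - 1*(-11798) = (1 - ⅕*207²) - 1*(-11798) = (1 - ⅕*42849) + 11798 = (1 - 42849/5) + 11798 = -42844/5 + 11798 = 16146/5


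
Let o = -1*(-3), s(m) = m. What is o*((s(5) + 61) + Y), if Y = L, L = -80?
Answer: -42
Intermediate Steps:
o = 3
Y = -80
o*((s(5) + 61) + Y) = 3*((5 + 61) - 80) = 3*(66 - 80) = 3*(-14) = -42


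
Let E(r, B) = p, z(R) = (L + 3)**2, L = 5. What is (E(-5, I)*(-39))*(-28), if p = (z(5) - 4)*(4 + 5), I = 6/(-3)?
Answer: 589680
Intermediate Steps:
I = -2 (I = 6*(-1/3) = -2)
z(R) = 64 (z(R) = (5 + 3)**2 = 8**2 = 64)
p = 540 (p = (64 - 4)*(4 + 5) = 60*9 = 540)
E(r, B) = 540
(E(-5, I)*(-39))*(-28) = (540*(-39))*(-28) = -21060*(-28) = 589680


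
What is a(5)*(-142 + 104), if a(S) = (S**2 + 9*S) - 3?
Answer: -2546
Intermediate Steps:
a(S) = -3 + S**2 + 9*S
a(5)*(-142 + 104) = (-3 + 5**2 + 9*5)*(-142 + 104) = (-3 + 25 + 45)*(-38) = 67*(-38) = -2546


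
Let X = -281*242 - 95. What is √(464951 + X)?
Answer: √396854 ≈ 629.96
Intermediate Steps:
X = -68097 (X = -68002 - 95 = -68097)
√(464951 + X) = √(464951 - 68097) = √396854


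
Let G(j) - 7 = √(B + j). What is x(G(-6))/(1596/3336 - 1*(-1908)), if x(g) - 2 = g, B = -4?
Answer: 2502/530557 + 278*I*√10/530557 ≈ 0.0047158 + 0.001657*I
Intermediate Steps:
G(j) = 7 + √(-4 + j)
x(g) = 2 + g
x(G(-6))/(1596/3336 - 1*(-1908)) = (2 + (7 + √(-4 - 6)))/(1596/3336 - 1*(-1908)) = (2 + (7 + √(-10)))/(1596*(1/3336) + 1908) = (2 + (7 + I*√10))/(133/278 + 1908) = (9 + I*√10)/(530557/278) = (9 + I*√10)*(278/530557) = 2502/530557 + 278*I*√10/530557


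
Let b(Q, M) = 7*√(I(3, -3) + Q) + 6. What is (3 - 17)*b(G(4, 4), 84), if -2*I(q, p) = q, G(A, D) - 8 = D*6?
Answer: -84 - 49*√122 ≈ -625.22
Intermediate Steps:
G(A, D) = 8 + 6*D (G(A, D) = 8 + D*6 = 8 + 6*D)
I(q, p) = -q/2
b(Q, M) = 6 + 7*√(-3/2 + Q) (b(Q, M) = 7*√(-½*3 + Q) + 6 = 7*√(-3/2 + Q) + 6 = 6 + 7*√(-3/2 + Q))
(3 - 17)*b(G(4, 4), 84) = (3 - 17)*(6 + 7*√(-6 + 4*(8 + 6*4))/2) = -14*(6 + 7*√(-6 + 4*(8 + 24))/2) = -14*(6 + 7*√(-6 + 4*32)/2) = -14*(6 + 7*√(-6 + 128)/2) = -14*(6 + 7*√122/2) = -84 - 49*√122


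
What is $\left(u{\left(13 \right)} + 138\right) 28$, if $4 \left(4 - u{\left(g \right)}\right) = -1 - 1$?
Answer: $3990$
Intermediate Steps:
$u{\left(g \right)} = \frac{9}{2}$ ($u{\left(g \right)} = 4 - \frac{-1 - 1}{4} = 4 - - \frac{1}{2} = 4 + \frac{1}{2} = \frac{9}{2}$)
$\left(u{\left(13 \right)} + 138\right) 28 = \left(\frac{9}{2} + 138\right) 28 = \frac{285}{2} \cdot 28 = 3990$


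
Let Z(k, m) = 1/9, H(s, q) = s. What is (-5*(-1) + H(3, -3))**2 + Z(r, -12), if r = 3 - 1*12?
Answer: 577/9 ≈ 64.111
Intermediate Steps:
r = -9 (r = 3 - 12 = -9)
Z(k, m) = 1/9
(-5*(-1) + H(3, -3))**2 + Z(r, -12) = (-5*(-1) + 3)**2 + 1/9 = (5 + 3)**2 + 1/9 = 8**2 + 1/9 = 64 + 1/9 = 577/9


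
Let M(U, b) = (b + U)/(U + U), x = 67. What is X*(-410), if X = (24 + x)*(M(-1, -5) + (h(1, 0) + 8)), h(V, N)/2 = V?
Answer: -485030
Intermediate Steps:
h(V, N) = 2*V
M(U, b) = (U + b)/(2*U) (M(U, b) = (U + b)/((2*U)) = (U + b)*(1/(2*U)) = (U + b)/(2*U))
X = 1183 (X = (24 + 67)*((1/2)*(-1 - 5)/(-1) + (2*1 + 8)) = 91*((1/2)*(-1)*(-6) + (2 + 8)) = 91*(3 + 10) = 91*13 = 1183)
X*(-410) = 1183*(-410) = -485030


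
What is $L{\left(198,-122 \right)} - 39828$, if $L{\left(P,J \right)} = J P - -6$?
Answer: $-63978$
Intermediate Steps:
$L{\left(P,J \right)} = 6 + J P$ ($L{\left(P,J \right)} = J P + 6 = 6 + J P$)
$L{\left(198,-122 \right)} - 39828 = \left(6 - 24156\right) - 39828 = -24150 - 39828 = -63978$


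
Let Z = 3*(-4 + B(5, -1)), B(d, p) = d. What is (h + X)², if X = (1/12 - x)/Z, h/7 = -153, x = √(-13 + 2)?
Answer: 1486486441/1296 + 38555*I*√11/54 ≈ 1.147e+6 + 2368.0*I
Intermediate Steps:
x = I*√11 (x = √(-11) = I*√11 ≈ 3.3166*I)
h = -1071 (h = 7*(-153) = -1071)
Z = 3 (Z = 3*(-4 + 5) = 3*1 = 3)
X = 1/36 - I*√11/3 (X = (1/12 - I*√11)/3 = (1/12 - I*√11)*(⅓) = 1/36 - I*√11/3 ≈ 0.027778 - 1.1055*I)
(h + X)² = (-1071 + (1/36 - I*√11/3))² = (-38555/36 - I*√11/3)²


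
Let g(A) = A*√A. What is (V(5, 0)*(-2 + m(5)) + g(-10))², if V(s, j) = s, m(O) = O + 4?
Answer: 225 - 700*I*√10 ≈ 225.0 - 2213.6*I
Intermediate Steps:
m(O) = 4 + O
g(A) = A^(3/2)
(V(5, 0)*(-2 + m(5)) + g(-10))² = (5*(-2 + (4 + 5)) + (-10)^(3/2))² = (5*(-2 + 9) - 10*I*√10)² = (5*7 - 10*I*√10)² = (35 - 10*I*√10)²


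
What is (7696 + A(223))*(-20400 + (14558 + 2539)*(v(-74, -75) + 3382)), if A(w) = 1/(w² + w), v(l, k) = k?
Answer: 3103968340708821/7136 ≈ 4.3497e+11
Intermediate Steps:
A(w) = 1/(w + w²)
(7696 + A(223))*(-20400 + (14558 + 2539)*(v(-74, -75) + 3382)) = (7696 + 1/(223*(1 + 223)))*(-20400 + (14558 + 2539)*(-75 + 3382)) = (7696 + (1/223)/224)*(-20400 + 17097*3307) = (7696 + (1/223)*(1/224))*(-20400 + 56539779) = (7696 + 1/49952)*56519379 = (384430593/49952)*56519379 = 3103968340708821/7136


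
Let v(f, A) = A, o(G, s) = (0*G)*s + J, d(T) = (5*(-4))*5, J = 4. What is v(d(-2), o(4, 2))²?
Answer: 16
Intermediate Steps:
d(T) = -100 (d(T) = -20*5 = -100)
o(G, s) = 4 (o(G, s) = (0*G)*s + 4 = 0*s + 4 = 0 + 4 = 4)
v(d(-2), o(4, 2))² = 4² = 16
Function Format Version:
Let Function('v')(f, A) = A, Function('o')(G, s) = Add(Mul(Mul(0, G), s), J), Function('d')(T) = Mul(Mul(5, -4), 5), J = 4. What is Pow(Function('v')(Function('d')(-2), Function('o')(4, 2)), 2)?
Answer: 16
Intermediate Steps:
Function('d')(T) = -100 (Function('d')(T) = Mul(-20, 5) = -100)
Function('o')(G, s) = 4 (Function('o')(G, s) = Add(Mul(Mul(0, G), s), 4) = Add(Mul(0, s), 4) = Add(0, 4) = 4)
Pow(Function('v')(Function('d')(-2), Function('o')(4, 2)), 2) = Pow(4, 2) = 16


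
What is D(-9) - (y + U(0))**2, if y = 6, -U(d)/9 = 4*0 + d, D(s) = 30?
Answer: -6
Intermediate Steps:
U(d) = -9*d (U(d) = -9*(4*0 + d) = -9*(0 + d) = -9*d)
D(-9) - (y + U(0))**2 = 30 - (6 - 9*0)**2 = 30 - (6 + 0)**2 = 30 - 1*6**2 = 30 - 1*36 = 30 - 36 = -6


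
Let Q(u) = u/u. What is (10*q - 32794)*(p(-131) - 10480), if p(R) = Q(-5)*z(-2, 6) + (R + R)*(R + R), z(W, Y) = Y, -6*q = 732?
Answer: -1978594380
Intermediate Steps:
q = -122 (q = -⅙*732 = -122)
Q(u) = 1
p(R) = 6 + 4*R² (p(R) = 1*6 + (R + R)*(R + R) = 6 + (2*R)*(2*R) = 6 + 4*R²)
(10*q - 32794)*(p(-131) - 10480) = (10*(-122) - 32794)*((6 + 4*(-131)²) - 10480) = (-1220 - 32794)*((6 + 4*17161) - 10480) = -34014*((6 + 68644) - 10480) = -34014*(68650 - 10480) = -34014*58170 = -1978594380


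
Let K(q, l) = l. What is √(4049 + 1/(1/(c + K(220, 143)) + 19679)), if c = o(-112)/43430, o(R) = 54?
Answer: √15120057298913685830472657/61108669403 ≈ 63.632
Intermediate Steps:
c = 27/21715 (c = 54/43430 = 54*(1/43430) = 27/21715 ≈ 0.0012434)
√(4049 + 1/(1/(c + K(220, 143)) + 19679)) = √(4049 + 1/(1/(27/21715 + 143) + 19679)) = √(4049 + 1/(1/(3105272/21715) + 19679)) = √(4049 + 1/(21715/3105272 + 19679)) = √(4049 + 1/(61108669403/3105272)) = √(4049 + 3105272/61108669403) = √(247429005518019/61108669403) = √15120057298913685830472657/61108669403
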